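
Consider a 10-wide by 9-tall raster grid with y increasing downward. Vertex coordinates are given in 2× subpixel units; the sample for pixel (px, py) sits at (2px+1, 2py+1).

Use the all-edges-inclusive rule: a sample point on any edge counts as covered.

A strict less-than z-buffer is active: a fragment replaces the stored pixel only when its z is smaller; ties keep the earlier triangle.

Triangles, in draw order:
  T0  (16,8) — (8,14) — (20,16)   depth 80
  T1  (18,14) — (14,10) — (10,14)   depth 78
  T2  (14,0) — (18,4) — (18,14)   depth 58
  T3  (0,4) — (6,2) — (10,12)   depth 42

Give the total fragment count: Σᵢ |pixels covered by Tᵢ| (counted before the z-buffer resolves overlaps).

T0:
  2·area = 88  (B↔C swapped to make it positive)
  edge (16, 8)→(20, 16): d=(4,8) inclusive
  edge (20, 16)→(8, 14): d=(-12,-2) inclusive
  edge (8, 14)→(16, 8): d=(8,-6) inclusive
    (7,4)@(15, 9): e=[12,74,2] → X
    (8,4)@(17, 9): e=[-4,78,14] → .
    (6,5)@(13, 11): e=[36,46,6] → X
    (8,5)@(17, 11): e=[4,54,30] → X
    (9,5)@(19, 11): e=[-12,58,42] → .
    (5,6)@(11, 13): e=[60,18,10] → X
    (9,6)@(19, 13): e=[-4,34,58] → .
    (5,7)@(11, 15): e=[68,-6,26] → .
    (6,7)@(13, 15): e=[52,-2,38] → .
    (7,7)@(15, 15): e=[36,2,50] → X
    (9,7)@(19, 15): e=[4,10,74] → X
    (7,8)@(15, 17): e=[44,-22,66] → .
  covered (11 px):
    . . . . . . . . . .
    . . . . . . . . . .
    . . . . . . . . . .
    . . . . . . . . . .
    . . . . . . . X . .
    . . . . . . X X X .
    . . . . . X X X X .
    . . . . . . . X X X
    . . . . . . . . . .
T1:
  2·area = 32  (B↔C swapped to make it positive)
  edge (18, 14)→(10, 14): d=(-8,0) inclusive
  edge (10, 14)→(14, 10): d=(4,-4) inclusive
  edge (14, 10)→(18, 14): d=(4,4) inclusive
    (2,0)@(5, 1): e=[104,-72,0] → .  [on edge]
    (3,1)@(7, 3): e=[88,-56,0] → .  [on edge]
    (4,2)@(9, 5): e=[72,-40,0] → .  [on edge]
    (9,2)@(19, 5): e=[72,0,-40] → .  [on edge]
    (5,3)@(11, 7): e=[56,-24,0] → .  [on edge]
    (8,3)@(17, 7): e=[56,0,-24] → .  [on edge]
    (6,4)@(13, 9): e=[40,-8,0] → .  [on edge]
    (7,4)@(15, 9): e=[40,0,-8] → .  [on edge]
    (6,5)@(13, 11): e=[24,0,8] → X  [on edge]
    (7,5)@(15, 11): e=[24,8,0] → X  [on edge]
    (8,5)@(17, 11): e=[24,16,-8] → .
    (5,6)@(11, 13): e=[8,0,24] → X  [on edge]
    (8,6)@(17, 13): e=[8,24,0] → X  [on edge]
    (4,7)@(9, 15): e=[-8,0,40] → .  [on edge]
    (9,7)@(19, 15): e=[-8,40,0] → .  [on edge]
    (3,8)@(7, 17): e=[-24,0,56] → .  [on edge]
  covered (6 px):
    . . . . . . . . . .
    . . . . . . . . . .
    . . . . . . . . . .
    . . . . . . . . . .
    . . . . . . . . . .
    . . . . . . X X . .
    . . . . . X X X X .
    . . . . . . . . . .
    . . . . . . . . . .
T2:
  2·area = 40
  edge (14, 0)→(18, 4): d=(4,4) inclusive
  edge (18, 4)→(18, 14): d=(0,10) inclusive
  edge (18, 14)→(14, 0): d=(-4,-14) inclusive
    (7,0)@(15, 1): e=[0,30,10] → X  [on edge]
    (8,0)@(17, 1): e=[-8,10,38] → .
    (7,1)@(15, 3): e=[8,30,2] → X
    (8,1)@(17, 3): e=[0,10,30] → X  [on edge]
    (9,1)@(19, 3): e=[-8,-10,58] → .
    (7,2)@(15, 5): e=[16,30,-6] → .
    (8,2)@(17, 5): e=[8,10,22] → X
    (9,2)@(19, 5): e=[0,-10,50] → .  [on edge]
    (8,3)@(17, 7): e=[16,10,14] → X
    (9,3)@(19, 7): e=[8,-10,42] → .
    (8,4)@(17, 9): e=[24,10,6] → X
    (9,4)@(19, 9): e=[16,-10,34] → .
  covered (6 px):
    . . . . . . . X . .
    . . . . . . . X X .
    . . . . . . . . X .
    . . . . . . . . X .
    . . . . . . . . X .
    . . . . . . . . . .
    . . . . . . . . . .
    . . . . . . . . . .
    . . . . . . . . . .
T3:
  2·area = 68
  edge (0, 4)→(6, 2): d=(6,-2) inclusive
  edge (6, 2)→(10, 12): d=(4,10) inclusive
  edge (10, 12)→(0, 4): d=(-10,-8) inclusive
    (4,0)@(9, 1): e=[0,-34,102] → .  [on edge]
    (1,1)@(3, 3): e=[0,34,34] → X  [on edge]
    (2,1)@(5, 3): e=[4,14,50] → X
    (3,1)@(7, 3): e=[8,-6,66] → .
    (1,2)@(3, 5): e=[12,42,14] → X
    (3,2)@(7, 5): e=[20,2,46] → X
    (4,2)@(9, 5): e=[24,-18,62] → .
    (1,3)@(3, 7): e=[24,50,-6] → .
    (2,3)@(5, 7): e=[28,30,10] → X
    (4,3)@(9, 7): e=[36,-10,42] → .
    (2,4)@(5, 9): e=[40,38,-10] → .
    (3,4)@(7, 9): e=[44,18,6] → X
  covered (9 px):
    . . . . . . . . . .
    . X X . . . . . . .
    . X X X . . . . . .
    . . X X . . . . . .
    . . . X . . . . . .
    . . . . X . . . . .
    . . . . . . . . . .
    . . . . . . . . . .
    . . . . . . . . . .

Result: 32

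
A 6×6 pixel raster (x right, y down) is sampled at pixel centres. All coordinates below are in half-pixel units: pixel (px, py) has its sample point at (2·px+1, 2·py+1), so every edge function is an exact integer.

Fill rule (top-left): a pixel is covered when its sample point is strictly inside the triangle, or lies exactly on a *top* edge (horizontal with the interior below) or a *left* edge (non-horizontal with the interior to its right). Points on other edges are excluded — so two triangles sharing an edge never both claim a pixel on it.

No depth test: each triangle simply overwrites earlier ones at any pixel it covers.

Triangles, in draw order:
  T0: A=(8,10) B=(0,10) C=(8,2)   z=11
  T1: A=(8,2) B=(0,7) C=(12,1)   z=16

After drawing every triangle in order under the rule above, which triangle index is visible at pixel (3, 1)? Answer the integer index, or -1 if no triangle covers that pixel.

T0:
  2·area = 64
  edge (8, 10)→(0, 10): d=(-8,0) right/bottom  bias=-1
  edge (0, 10)→(8, 2): d=(8,-8) top-left  bias=+0
  edge (8, 2)→(8, 10): d=(0,8) right/bottom  bias=-1
    (4,0)@(9, 1): e=[72,0,-8] → ·  [on edge]
    (3,1)@(7, 3): e=[56,0,8] → #  [on edge]
    (4,1)@(9, 3): e=[56,16,-8] → ·
    (2,2)@(5, 5): e=[40,0,24] → #  [on edge]
    (4,2)@(9, 5): e=[40,32,-8] → ·
    (1,3)@(3, 7): e=[24,0,40] → #  [on edge]
    (4,3)@(9, 7): e=[24,48,-8] → ·
    (0,4)@(1, 9): e=[8,0,56] → #  [on edge]
    (4,4)@(9, 9): e=[8,64,-8] → ·
    (0,5)@(1, 11): e=[-8,16,56] → ·
    (1,5)@(3, 11): e=[-8,32,40] → ·
    (2,5)@(5, 11): e=[-8,48,24] → ·
  covered (10 px):
    · · · · · ·
    · · · # · ·
    · · # # · ·
    · # # # · ·
    # # # # · ·
    · · · · · ·
T1:
  2·area = 12  (B↔C swapped to make it positive)
  edge (8, 2)→(12, 1): d=(4,-1) top-left  bias=+0
  edge (12, 1)→(0, 7): d=(-12,6) right/bottom  bias=-1
  edge (0, 7)→(8, 2): d=(8,-5) top-left  bias=+0
    (3,1)@(7, 3): e=[3,6,3] → #
    (4,1)@(9, 3): e=[5,-6,13] → ·
    (3,2)@(7, 5): e=[11,-18,19] → ·
  covered (1 px):
    · · · · · ·
    · · · # · ·
    · · · · · ·
    · · · · · ·
    · · · · · ·
    · · · · · ·

Z-buffer (winner per pixel, '.' = empty):
  . . . . . .
  . . . 1 . .
  . . 0 0 . .
  . 0 0 0 . .
  0 0 0 0 . .
  . . . . . .

Result: 1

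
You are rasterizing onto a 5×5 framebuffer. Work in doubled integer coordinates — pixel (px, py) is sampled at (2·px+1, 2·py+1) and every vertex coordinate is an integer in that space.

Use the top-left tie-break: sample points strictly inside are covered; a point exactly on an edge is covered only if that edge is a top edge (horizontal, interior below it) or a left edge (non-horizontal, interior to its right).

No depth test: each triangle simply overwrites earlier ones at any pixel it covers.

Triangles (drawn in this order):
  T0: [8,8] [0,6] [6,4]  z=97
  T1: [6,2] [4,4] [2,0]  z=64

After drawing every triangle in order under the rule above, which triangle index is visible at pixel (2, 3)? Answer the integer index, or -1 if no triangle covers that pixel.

T0:
  2·area = 28
  edge (8, 8)→(0, 6): d=(-8,-2) top-left  bias=+0
  edge (0, 6)→(6, 4): d=(6,-2) top-left  bias=+0
  edge (6, 4)→(8, 8): d=(2,4) right/bottom  bias=-1
    (4,1)@(9, 3): e=[42,0,-14] → ·  [on edge]
    (1,2)@(3, 5): e=[14,0,14] → █  [on edge]
    (2,2)@(5, 5): e=[18,4,6] → █
    (3,2)@(7, 5): e=[22,8,-2] → ·
    (1,3)@(3, 7): e=[-2,12,18] → ·
    (2,3)@(5, 7): e=[2,16,10] → █
    (3,3)@(7, 7): e=[6,20,2] → █
    (4,3)@(9, 7): e=[10,24,-6] → ·
    (2,4)@(5, 9): e=[-14,28,14] → ·
    (3,4)@(7, 9): e=[-10,32,6] → ·
  covered (4 px):
    · · · · ·
    · · · · ·
    · █ █ · ·
    · · █ █ ·
    · · · · ·
T1:
  2·area = 12
  edge (6, 2)→(4, 4): d=(-2,2) right/bottom  bias=-1
  edge (4, 4)→(2, 0): d=(-2,-4) top-left  bias=+0
  edge (2, 0)→(6, 2): d=(4,2) right/bottom  bias=-1
    (1,0)@(3, 1): e=[8,2,2] → █
    (2,0)@(5, 1): e=[4,10,-2] → ·
    (3,0)@(7, 1): e=[0,18,-6] → ·  [on edge]
    (1,1)@(3, 3): e=[4,-2,10] → ·
    (2,1)@(5, 3): e=[0,6,6] → ·  [on edge]
    (1,2)@(3, 5): e=[0,-6,18] → ·  [on edge]
    (0,3)@(1, 7): e=[0,-18,30] → ·  [on edge]
  covered (1 px):
    · █ · · ·
    · · · · ·
    · · · · ·
    · · · · ·
    · · · · ·

Z-buffer (winner per pixel, '.' = empty):
  . 1 . . .
  . . . . .
  . 0 0 . .
  . . 0 0 .
  . . . . .

Answer: 0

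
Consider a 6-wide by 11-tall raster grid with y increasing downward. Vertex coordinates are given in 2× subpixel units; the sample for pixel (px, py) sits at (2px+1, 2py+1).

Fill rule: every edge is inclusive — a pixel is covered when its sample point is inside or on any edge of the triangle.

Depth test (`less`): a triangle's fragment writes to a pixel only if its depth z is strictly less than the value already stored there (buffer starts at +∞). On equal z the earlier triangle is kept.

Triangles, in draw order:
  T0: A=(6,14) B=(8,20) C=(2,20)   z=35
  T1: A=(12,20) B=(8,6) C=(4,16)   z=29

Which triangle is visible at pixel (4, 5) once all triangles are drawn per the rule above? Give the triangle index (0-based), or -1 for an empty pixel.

T0:
  2·area = 36
  edge (6, 14)→(8, 20): d=(2,6) inclusive
  edge (8, 20)→(2, 20): d=(-6,0) inclusive
  edge (2, 20)→(6, 14): d=(4,-6) inclusive
    (1,2)@(3, 5): e=[0,90,-54] → ·  [on edge]
    (2,5)@(5, 11): e=[0,54,-18] → ·  [on edge]
    (2,8)@(5, 17): e=[12,18,6] → █
    (3,8)@(7, 17): e=[0,18,18] → █  [on edge]
    (4,8)@(9, 17): e=[-12,18,30] → ·
    (1,9)@(3, 19): e=[28,6,2] → █
    (4,9)@(9, 19): e=[-8,6,38] → ·
    (1,10)@(3, 21): e=[32,-6,10] → ·
    (2,10)@(5, 21): e=[20,-6,22] → ·
    (3,10)@(7, 21): e=[8,-6,34] → ·
  covered (5 px):
    · · · · · ·
    · · · · · ·
    · · · · · ·
    · · · · · ·
    · · · · · ·
    · · · · · ·
    · · · · · ·
    · · · · · ·
    · · █ █ · ·
    · █ █ █ · ·
    · · · · · ·
T1:
  2·area = 96  (B↔C swapped to make it positive)
  edge (12, 20)→(4, 16): d=(-8,-4) inclusive
  edge (4, 16)→(8, 6): d=(4,-10) inclusive
  edge (8, 6)→(12, 20): d=(4,14) inclusive
    (3,4)@(7, 9): e=[68,2,26] → █
    (4,4)@(9, 9): e=[76,22,-2] → ·
    (3,5)@(7, 11): e=[52,10,34] → █
    (4,5)@(9, 11): e=[60,30,6] → █
    (5,5)@(11, 11): e=[68,50,-22] → ·
    (3,6)@(7, 13): e=[36,18,42] → █
    (5,6)@(11, 13): e=[52,58,-14] → ·
    (2,7)@(5, 15): e=[12,6,78] → █
    (5,7)@(11, 15): e=[36,66,-6] → ·
    (2,8)@(5, 17): e=[-4,14,86] → ·
    (3,8)@(7, 17): e=[4,34,58] → █
    (5,8)@(11, 17): e=[20,74,2] → █
  covered (12 px):
    · · · · · ·
    · · · · · ·
    · · · · · ·
    · · · · · ·
    · · · █ · ·
    · · · █ █ ·
    · · · █ █ ·
    · · █ █ █ ·
    · · · █ █ █
    · · · · · █
    · · · · · ·

Z-buffer (winner per pixel, '.' = empty):
  . . . . . .
  . . . . . .
  . . . . . .
  . . . . . .
  . . . 1 . .
  . . . 1 1 .
  . . . 1 1 .
  . . 1 1 1 .
  . . 0 1 1 1
  . 0 0 0 . 1
  . . . . . .

Final: 1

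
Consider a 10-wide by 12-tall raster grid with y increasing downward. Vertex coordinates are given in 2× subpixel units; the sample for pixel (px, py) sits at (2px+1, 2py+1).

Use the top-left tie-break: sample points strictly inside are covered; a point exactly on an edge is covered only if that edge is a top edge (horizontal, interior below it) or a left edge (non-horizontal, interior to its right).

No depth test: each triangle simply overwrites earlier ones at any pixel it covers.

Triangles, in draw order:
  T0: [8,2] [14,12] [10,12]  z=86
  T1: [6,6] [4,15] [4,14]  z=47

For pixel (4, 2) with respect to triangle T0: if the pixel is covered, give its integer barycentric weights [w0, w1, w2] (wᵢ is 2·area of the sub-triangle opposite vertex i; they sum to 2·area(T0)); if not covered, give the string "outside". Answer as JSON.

T0:
  2·area = 40
  edge (8, 2)→(14, 12): d=(6,10) right/bottom  bias=-1
  edge (14, 12)→(10, 12): d=(-4,0) right/bottom  bias=-1
  edge (10, 12)→(8, 2): d=(-2,-10) top-left  bias=+0
    (4,2)@(9, 5): e=[8,28,4] → █
    (5,2)@(11, 5): e=[-12,28,24] → ·
    (4,3)@(9, 7): e=[20,20,0] → █  [on edge]
    (5,3)@(11, 7): e=[0,20,20] → ·  [on edge]
    (4,4)@(9, 9): e=[32,12,-4] → ·
    (5,4)@(11, 9): e=[12,12,16] → █
    (6,4)@(13, 9): e=[-8,12,36] → ·
    (5,5)@(11, 11): e=[24,4,12] → █
    (6,5)@(13, 11): e=[4,4,32] → █
    (7,5)@(15, 11): e=[-16,4,52] → ·
    (5,6)@(11, 13): e=[36,-4,8] → ·
    (6,6)@(13, 13): e=[16,-4,28] → ·
    (5,8)@(11, 17): e=[60,-20,0] → ·  [on edge]
    (8,8)@(17, 17): e=[0,-20,60] → ·  [on edge]
  covered (5 px):
    · · · · · · · · · ·
    · · · · · · · · · ·
    · · · · █ · · · · ·
    · · · · █ · · · · ·
    · · · · · █ · · · ·
    · · · · · █ █ · · ·
    · · · · · · · · · ·
    · · · · · · · · · ·
    · · · · · · · · · ·
    · · · · · · · · · ·
    · · · · · · · · · ·
    · · · · · · · · · ·
T1:
  2·area = 2
  edge (6, 6)→(4, 15): d=(-2,9) right/bottom  bias=-1
  edge (4, 15)→(4, 14): d=(0,-1) top-left  bias=+0
  edge (4, 14)→(6, 6): d=(2,-8) top-left  bias=+0
  covered (0 px):
    · · · · · · · · · ·
    · · · · · · · · · ·
    · · · · · · · · · ·
    · · · · · · · · · ·
    · · · · · · · · · ·
    · · · · · · · · · ·
    · · · · · · · · · ·
    · · · · · · · · · ·
    · · · · · · · · · ·
    · · · · · · · · · ·
    · · · · · · · · · ·
    · · · · · · · · · ·

Final: [28,4,8]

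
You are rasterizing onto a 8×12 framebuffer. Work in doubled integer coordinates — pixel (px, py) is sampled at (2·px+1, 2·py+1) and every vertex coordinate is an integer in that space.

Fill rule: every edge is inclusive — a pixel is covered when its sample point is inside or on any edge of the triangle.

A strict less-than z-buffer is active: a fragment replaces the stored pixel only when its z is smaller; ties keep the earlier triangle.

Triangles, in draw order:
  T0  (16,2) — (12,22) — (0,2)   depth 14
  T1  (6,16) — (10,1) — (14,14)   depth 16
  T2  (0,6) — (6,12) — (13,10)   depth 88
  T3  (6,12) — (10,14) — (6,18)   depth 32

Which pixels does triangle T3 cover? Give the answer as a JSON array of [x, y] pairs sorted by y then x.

T0:
  2·area = 320
  edge (16, 2)→(12, 22): d=(-4,20) inclusive
  edge (12, 22)→(0, 2): d=(-12,-20) inclusive
  edge (0, 2)→(16, 2): d=(16,0) inclusive
    (0,1)@(1, 3): e=[296,8,16] → #
    (1,1)@(3, 3): e=[256,48,16] → #
    (2,1)@(5, 3): e=[216,88,16] → #
    (3,1)@(7, 3): e=[176,128,16] → #
    (4,1)@(9, 3): e=[136,168,16] → #
    (5,1)@(11, 3): e=[96,208,16] → #
    (6,1)@(13, 3): e=[56,248,16] → #
    (7,1)@(15, 3): e=[16,288,16] → #
    (0,2)@(1, 5): e=[288,-16,48] → ·
    (1,2)@(3, 5): e=[248,24,48] → #
    (1,3)@(3, 7): e=[240,0,80] → #  [on edge]
    (7,3)@(15, 7): e=[0,240,80] → #  [on edge]
    (4,8)@(9, 17): e=[80,0,240] → #  [on edge]
    (6,8)@(13, 17): e=[0,80,240] → #  [on edge]
  covered (42 px):
    · · · · · · · ·
    # # # # # # # #
    · # # # # # # #
    · # # # # # # #
    · · # # # # # ·
    · · · # # # # ·
    · · · # # # # ·
    · · · · # # # ·
    · · · · # # # ·
    · · · · · # · ·
    · · · · · · · ·
    · · · · · · · ·
T1:
  2·area = 112
  edge (6, 16)→(10, 1): d=(4,-15) inclusive
  edge (10, 1)→(14, 14): d=(4,13) inclusive
  edge (14, 14)→(6, 16): d=(-8,2) inclusive
    (4,2)@(9, 5): e=[1,29,82] → #
    (5,2)@(11, 5): e=[31,3,78] → #
    (6,2)@(13, 5): e=[61,-23,74] → ·
    (4,3)@(9, 7): e=[9,37,66] → #
    (6,3)@(13, 7): e=[69,-15,58] → ·
    (4,4)@(9, 9): e=[17,45,50] → #
    (6,4)@(13, 9): e=[77,-7,42] → ·
    (4,5)@(9, 11): e=[25,53,34] → #
    (6,5)@(13, 11): e=[85,1,26] → #
    (7,5)@(15, 11): e=[115,-25,22] → ·
    (3,6)@(7, 13): e=[3,87,22] → #
    (7,6)@(15, 13): e=[123,-17,6] → ·
  covered (15 px):
    · · · · · · · ·
    · · · · · · · ·
    · · · · # # · ·
    · · · · # # · ·
    · · · · # # · ·
    · · · · # # # ·
    · · · # # # # ·
    · · · # # · · ·
    · · · · · · · ·
    · · · · · · · ·
    · · · · · · · ·
    · · · · · · · ·
T2:
  2·area = 54  (B↔C swapped to make it positive)
  edge (0, 6)→(13, 10): d=(13,4) inclusive
  edge (13, 10)→(6, 12): d=(-7,2) inclusive
  edge (6, 12)→(0, 6): d=(-6,-6) inclusive
    (0,3)@(1, 7): e=[9,45,0] → #  [on edge]
    (1,3)@(3, 7): e=[1,41,12] → #
    (2,3)@(5, 7): e=[-7,37,24] → ·
    (0,4)@(1, 9): e=[35,31,-12] → ·
    (1,4)@(3, 9): e=[27,27,0] → #  [on edge]
    (2,4)@(5, 9): e=[19,23,12] → #
    (3,4)@(7, 9): e=[11,19,24] → #
    (4,4)@(9, 9): e=[3,15,36] → #
    (5,4)@(11, 9): e=[-5,11,48] → ·
    (1,5)@(3, 11): e=[53,13,-12] → ·
    (2,5)@(5, 11): e=[45,9,0] → #  [on edge]
    (5,5)@(11, 11): e=[21,-3,36] → ·
    (3,6)@(7, 13): e=[63,-9,0] → ·  [on edge]
    (4,7)@(9, 15): e=[81,-27,0] → ·  [on edge]
    (5,8)@(11, 17): e=[99,-45,0] → ·  [on edge]
    (6,9)@(13, 19): e=[117,-63,0] → ·  [on edge]
    (7,10)@(15, 21): e=[135,-81,0] → ·  [on edge]
  covered (9 px):
    · · · · · · · ·
    · · · · · · · ·
    · · · · · · · ·
    # # · · · · · ·
    · # # # # · · ·
    · · # # # · · ·
    · · · · · · · ·
    · · · · · · · ·
    · · · · · · · ·
    · · · · · · · ·
    · · · · · · · ·
    · · · · · · · ·
T3:
  2·area = 24
  edge (6, 12)→(10, 14): d=(4,2) inclusive
  edge (10, 14)→(6, 18): d=(-4,4) inclusive
  edge (6, 18)→(6, 12): d=(0,-6) inclusive
    (7,4)@(15, 9): e=[-30,0,54] → ·  [on edge]
    (6,5)@(13, 11): e=[-18,0,42] → ·  [on edge]
    (3,6)@(7, 13): e=[2,16,6] → #
    (4,6)@(9, 13): e=[-2,8,18] → ·
    (5,6)@(11, 13): e=[-6,0,30] → ·  [on edge]
    (3,7)@(7, 15): e=[10,8,6] → #
    (4,7)@(9, 15): e=[6,0,18] → #  [on edge]
    (5,7)@(11, 15): e=[2,-8,30] → ·
    (3,8)@(7, 17): e=[18,0,6] → #  [on edge]
    (4,8)@(9, 17): e=[14,-8,18] → ·
    (2,9)@(5, 19): e=[30,0,-6] → ·  [on edge]
    (3,9)@(7, 19): e=[26,-8,6] → ·
    (1,10)@(3, 21): e=[42,0,-18] → ·  [on edge]
    (0,11)@(1, 23): e=[54,0,-30] → ·  [on edge]
  covered (4 px):
    · · · · · · · ·
    · · · · · · · ·
    · · · · · · · ·
    · · · · · · · ·
    · · · · · · · ·
    · · · · · · · ·
    · · · # · · · ·
    · · · # # · · ·
    · · · # · · · ·
    · · · · · · · ·
    · · · · · · · ·
    · · · · · · · ·

Result: [[3,6],[3,7],[4,7],[3,8]]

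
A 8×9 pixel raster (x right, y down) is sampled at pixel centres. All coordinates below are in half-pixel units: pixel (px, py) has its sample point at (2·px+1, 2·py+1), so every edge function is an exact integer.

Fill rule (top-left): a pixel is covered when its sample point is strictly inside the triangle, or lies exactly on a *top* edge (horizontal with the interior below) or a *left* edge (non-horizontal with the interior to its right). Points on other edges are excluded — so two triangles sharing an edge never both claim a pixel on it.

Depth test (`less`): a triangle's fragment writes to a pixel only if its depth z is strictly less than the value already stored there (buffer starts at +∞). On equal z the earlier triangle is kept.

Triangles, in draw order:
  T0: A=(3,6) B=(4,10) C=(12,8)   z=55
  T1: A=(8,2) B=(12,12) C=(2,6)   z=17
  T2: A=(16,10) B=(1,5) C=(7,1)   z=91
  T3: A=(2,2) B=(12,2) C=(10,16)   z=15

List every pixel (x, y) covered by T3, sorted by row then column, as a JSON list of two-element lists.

T0:
  2·area = 34  (B↔C swapped to make it positive)
  edge (3, 6)→(12, 8): d=(9,2) right/bottom  bias=-1
  edge (12, 8)→(4, 10): d=(-8,2) right/bottom  bias=-1
  edge (4, 10)→(3, 6): d=(-1,-4) top-left  bias=+0
    (2,3)@(5, 7): e=[5,22,7] → #
    (3,3)@(7, 7): e=[1,18,15] → #
    (4,3)@(9, 7): e=[-3,14,23] → ·
    (2,4)@(5, 9): e=[23,6,5] → #
    (4,4)@(9, 9): e=[15,-2,21] → ·
    (2,5)@(5, 11): e=[41,-10,3] → ·
    (3,5)@(7, 11): e=[37,-14,11] → ·
  covered (4 px):
    · · · · · · · ·
    · · · · · · · ·
    · · · · · · · ·
    · · # # · · · ·
    · · # # · · · ·
    · · · · · · · ·
    · · · · · · · ·
    · · · · · · · ·
    · · · · · · · ·
T1:
  2·area = 76
  edge (8, 2)→(12, 12): d=(4,10) right/bottom  bias=-1
  edge (12, 12)→(2, 6): d=(-10,-6) top-left  bias=+0
  edge (2, 6)→(8, 2): d=(6,-4) top-left  bias=+0
    (3,1)@(7, 3): e=[14,60,2] → #
    (4,1)@(9, 3): e=[-6,72,10] → ·
    (2,2)@(5, 5): e=[42,28,6] → #
    (4,2)@(9, 5): e=[2,52,22] → #
    (5,2)@(11, 5): e=[-18,64,30] → ·
    (2,3)@(5, 7): e=[50,8,18] → #
    (5,3)@(11, 7): e=[-10,44,42] → ·
    (2,4)@(5, 9): e=[58,-12,30] → ·
    (3,4)@(7, 9): e=[38,0,38] → #  [on edge]
    (5,4)@(11, 9): e=[-2,24,54] → ·
    (3,5)@(7, 11): e=[46,-20,50] → ·
    (4,5)@(9, 11): e=[26,-8,58] → ·
  covered (10 px):
    · · · · · · · ·
    · · · # · · · ·
    · · # # # · · ·
    · · # # # · · ·
    · · · # # · · ·
    · · · · · # · ·
    · · · · · · · ·
    · · · · · · · ·
    · · · · · · · ·
T2:
  2·area = 90
  edge (16, 10)→(1, 5): d=(-15,-5) top-left  bias=+0
  edge (1, 5)→(7, 1): d=(6,-4) top-left  bias=+0
  edge (7, 1)→(16, 10): d=(9,9) right/bottom  bias=-1
    (3,0)@(7, 1): e=[90,0,0] → ·  [on edge]
    (2,1)@(5, 3): e=[50,4,36] → #
    (3,1)@(7, 3): e=[60,12,18] → #
    (4,1)@(9, 3): e=[70,20,0] → ·  [on edge]
    (0,2)@(1, 5): e=[0,0,90] → #  [on edge]
    (1,2)@(3, 5): e=[10,8,72] → #
    (4,2)@(9, 5): e=[40,32,18] → #
    (5,2)@(11, 5): e=[50,40,0] → ·  [on edge]
    (0,3)@(1, 7): e=[-30,12,108] → ·
    (1,3)@(3, 7): e=[-20,20,90] → ·
    (2,3)@(5, 7): e=[-10,28,72] → ·
    (3,3)@(7, 7): e=[0,36,54] → #  [on edge]
    (6,3)@(13, 7): e=[30,60,0] → ·  [on edge]
    (6,4)@(13, 9): e=[0,72,18] → #  [on edge]
    (7,4)@(15, 9): e=[10,80,0] → ·  [on edge]
  covered (11 px):
    · · · · · · · ·
    · · # # · · · ·
    # # # # # · · ·
    · · · # # # · ·
    · · · · · · # ·
    · · · · · · · ·
    · · · · · · · ·
    · · · · · · · ·
    · · · · · · · ·
T3:
  2·area = 140
  edge (2, 2)→(12, 2): d=(10,0) top-left  bias=+0
  edge (12, 2)→(10, 16): d=(-2,14) right/bottom  bias=-1
  edge (10, 16)→(2, 2): d=(-8,-14) top-left  bias=+0
    (1,1)@(3, 3): e=[10,124,6] → #
    (2,1)@(5, 3): e=[10,96,34] → #
    (3,1)@(7, 3): e=[10,68,62] → #
    (4,1)@(9, 3): e=[10,40,90] → #
    (5,1)@(11, 3): e=[10,12,118] → #
    (6,1)@(13, 3): e=[10,-16,146] → ·
    (1,2)@(3, 5): e=[30,120,-10] → ·
    (2,2)@(5, 5): e=[30,92,18] → #
    (6,2)@(13, 5): e=[30,-20,130] → ·
    (2,3)@(5, 7): e=[50,88,2] → #
    (6,3)@(13, 7): e=[50,-24,114] → ·
    (2,4)@(5, 9): e=[70,84,-14] → ·
    (5,4)@(11, 9): e=[70,0,70] → ·  [on edge]
  covered (17 px):
    · · · · · · · ·
    · # # # # # · ·
    · · # # # # · ·
    · · # # # # · ·
    · · · # # · · ·
    · · · · # · · ·
    · · · · # · · ·
    · · · · · · · ·
    · · · · · · · ·

Answer: [[1,1],[2,1],[3,1],[4,1],[5,1],[2,2],[3,2],[4,2],[5,2],[2,3],[3,3],[4,3],[5,3],[3,4],[4,4],[4,5],[4,6]]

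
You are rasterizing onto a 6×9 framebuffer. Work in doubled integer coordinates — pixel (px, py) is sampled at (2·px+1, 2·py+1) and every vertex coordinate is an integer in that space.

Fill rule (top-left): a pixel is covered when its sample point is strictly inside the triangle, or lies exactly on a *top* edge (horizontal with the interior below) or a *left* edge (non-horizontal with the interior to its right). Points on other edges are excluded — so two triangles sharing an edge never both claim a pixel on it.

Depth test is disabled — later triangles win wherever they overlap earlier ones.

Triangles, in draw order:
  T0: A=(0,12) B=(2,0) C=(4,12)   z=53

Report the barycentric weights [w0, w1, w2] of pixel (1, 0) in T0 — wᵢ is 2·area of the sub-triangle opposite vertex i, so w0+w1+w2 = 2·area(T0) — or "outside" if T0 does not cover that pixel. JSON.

T0:
  2·area = 48
  edge (0, 12)→(2, 0): d=(2,-12) top-left  bias=+0
  edge (2, 0)→(4, 12): d=(2,12) right/bottom  bias=-1
  edge (4, 12)→(0, 12): d=(-4,0) right/bottom  bias=-1
    (0,3)@(1, 7): e=[2,26,20] → #
    (1,3)@(3, 7): e=[26,2,20] → #
    (2,3)@(5, 7): e=[50,-22,20] → ·
    (0,4)@(1, 9): e=[6,30,12] → #
    (2,4)@(5, 9): e=[54,-18,12] → ·
    (0,5)@(1, 11): e=[10,34,4] → #
    (2,5)@(5, 11): e=[58,-14,4] → ·
    (0,6)@(1, 13): e=[14,38,-4] → ·
    (1,6)@(3, 13): e=[38,14,-4] → ·
  covered (6 px):
    · · · · · ·
    · · · · · ·
    · · · · · ·
    # # · · · ·
    # # · · · ·
    # # · · · ·
    · · · · · ·
    · · · · · ·
    · · · · · ·

Final: "outside"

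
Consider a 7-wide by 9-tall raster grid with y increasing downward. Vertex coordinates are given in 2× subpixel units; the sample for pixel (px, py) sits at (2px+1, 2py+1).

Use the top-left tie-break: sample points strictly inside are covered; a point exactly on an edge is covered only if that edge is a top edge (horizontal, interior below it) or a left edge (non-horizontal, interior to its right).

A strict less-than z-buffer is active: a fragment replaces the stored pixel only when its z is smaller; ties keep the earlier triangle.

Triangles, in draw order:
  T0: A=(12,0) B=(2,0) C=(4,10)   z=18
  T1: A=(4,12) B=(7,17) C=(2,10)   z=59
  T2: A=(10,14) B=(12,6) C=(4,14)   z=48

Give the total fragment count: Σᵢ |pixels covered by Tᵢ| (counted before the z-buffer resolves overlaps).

T0:
  2·area = 100  (B↔C swapped to make it positive)
  edge (12, 0)→(4, 10): d=(-8,10) right/bottom  bias=-1
  edge (4, 10)→(2, 0): d=(-2,-10) top-left  bias=+0
  edge (2, 0)→(12, 0): d=(10,0) top-left  bias=+0
    (1,0)@(3, 1): e=[82,8,10] → X
    (2,0)@(5, 1): e=[62,28,10] → X
    (3,0)@(7, 1): e=[42,48,10] → X
    (4,0)@(9, 1): e=[22,68,10] → X
    (5,0)@(11, 1): e=[2,88,10] → X
    (6,0)@(13, 1): e=[-18,108,10] → .
    (1,1)@(3, 3): e=[66,4,30] → X
    (5,1)@(11, 3): e=[-14,84,30] → .
    (1,2)@(3, 5): e=[50,0,50] → X  [on edge]
    (4,2)@(9, 5): e=[-10,60,50] → .
    (1,3)@(3, 7): e=[34,-4,70] → .
    (2,3)@(5, 7): e=[14,16,70] → X
    (2,7)@(5, 15): e=[-50,0,150] → .  [on edge]
  covered (13 px):
    . X X X X X .
    . X X X X . .
    . X X X . . .
    . . X . . . .
    . . . . . . .
    . . . . . . .
    . . . . . . .
    . . . . . . .
    . . . . . . .
T1:
  2·area = 4
  edge (4, 12)→(7, 17): d=(3,5) right/bottom  bias=-1
  edge (7, 17)→(2, 10): d=(-5,-7) top-left  bias=+0
  edge (2, 10)→(4, 12): d=(2,2) right/bottom  bias=-1
    (0,3)@(1, 7): e=[0,8,-4] → .  [on edge]
    (0,4)@(1, 9): e=[6,-2,0] → .  [on edge]
    (1,5)@(3, 11): e=[2,2,0] → .  [on edge]
    (2,6)@(5, 13): e=[-2,6,0] → .  [on edge]
    (3,7)@(7, 15): e=[-6,10,0] → .  [on edge]
    (3,8)@(7, 17): e=[0,0,4] → .  [on edge]
    (4,8)@(9, 17): e=[-10,14,0] → .  [on edge]
  covered (0 px):
    . . . . . . .
    . . . . . . .
    . . . . . . .
    . . . . . . .
    . . . . . . .
    . . . . . . .
    . . . . . . .
    . . . . . . .
    . . . . . . .
T2:
  2·area = 48  (B↔C swapped to make it positive)
  edge (10, 14)→(4, 14): d=(-6,0) right/bottom  bias=-1
  edge (4, 14)→(12, 6): d=(8,-8) top-left  bias=+0
  edge (12, 6)→(10, 14): d=(-2,8) right/bottom  bias=-1
    (6,2)@(13, 5): e=[54,0,-6] → .  [on edge]
    (5,3)@(11, 7): e=[42,0,6] → X  [on edge]
    (6,3)@(13, 7): e=[42,16,-10] → .
    (4,4)@(9, 9): e=[30,0,18] → X  [on edge]
    (6,4)@(13, 9): e=[30,32,-14] → .
    (3,5)@(7, 11): e=[18,0,30] → X  [on edge]
    (5,5)@(11, 11): e=[18,32,-2] → .
    (2,6)@(5, 13): e=[6,0,42] → X  [on edge]
    (5,6)@(11, 13): e=[6,48,-6] → .
    (1,7)@(3, 15): e=[-6,0,54] → .  [on edge]
    (2,7)@(5, 15): e=[-6,16,38] → .
    (3,7)@(7, 15): e=[-6,32,22] → .
    (0,8)@(1, 17): e=[-18,0,66] → .  [on edge]
  covered (8 px):
    . . . . . . .
    . . . . . . .
    . . . . . . .
    . . . . . X .
    . . . . X X .
    . . . X X . .
    . . X X X . .
    . . . . . . .
    . . . . . . .

Result: 21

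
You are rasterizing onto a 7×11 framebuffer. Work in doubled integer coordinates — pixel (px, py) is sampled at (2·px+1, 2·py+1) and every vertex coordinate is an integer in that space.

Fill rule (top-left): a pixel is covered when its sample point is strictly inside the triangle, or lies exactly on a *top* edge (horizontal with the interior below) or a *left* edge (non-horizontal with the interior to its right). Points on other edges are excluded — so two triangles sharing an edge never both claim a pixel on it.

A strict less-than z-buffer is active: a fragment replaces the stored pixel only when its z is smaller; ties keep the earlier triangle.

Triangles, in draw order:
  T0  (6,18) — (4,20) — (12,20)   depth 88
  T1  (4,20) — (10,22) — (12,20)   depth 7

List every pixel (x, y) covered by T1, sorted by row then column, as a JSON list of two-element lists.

T0:
  2·area = 16  (B↔C swapped to make it positive)
  edge (6, 18)→(12, 20): d=(6,2) right/bottom  bias=-1
  edge (12, 20)→(4, 20): d=(-8,0) right/bottom  bias=-1
  edge (4, 20)→(6, 18): d=(2,-2) top-left  bias=+0
    (6,5)@(13, 11): e=[-56,72,0] → .  [on edge]
    (5,6)@(11, 13): e=[-40,56,0] → .  [on edge]
    (4,7)@(9, 15): e=[-24,40,0] → .  [on edge]
    (1,8)@(3, 17): e=[0,24,-8] → .  [on edge]
    (3,8)@(7, 17): e=[-8,24,0] → .  [on edge]
    (2,9)@(5, 19): e=[8,8,0] → X  [on edge]
    (3,9)@(7, 19): e=[4,8,4] → X
    (4,9)@(9, 19): e=[0,8,8] → .  [on edge]
    (1,10)@(3, 21): e=[24,-8,0] → .  [on edge]
    (2,10)@(5, 21): e=[20,-8,4] → .
    (3,10)@(7, 21): e=[16,-8,8] → .
  covered (2 px):
    . . . . . . .
    . . . . . . .
    . . . . . . .
    . . . . . . .
    . . . . . . .
    . . . . . . .
    . . . . . . .
    . . . . . . .
    . . . . . . .
    . . X X . . .
    . . . . . . .
T1:
  2·area = 16  (B↔C swapped to make it positive)
  edge (4, 20)→(12, 20): d=(8,0) top-left  bias=+0
  edge (12, 20)→(10, 22): d=(-2,2) right/bottom  bias=-1
  edge (10, 22)→(4, 20): d=(-6,-2) top-left  bias=+0
    (0,9)@(1, 19): e=[-8,24,0] → .  [on edge]
    (6,9)@(13, 19): e=[-8,0,24] → .  [on edge]
    (3,10)@(7, 21): e=[8,8,0] → X  [on edge]
    (4,10)@(9, 21): e=[8,4,4] → X
    (5,10)@(11, 21): e=[8,0,8] → .  [on edge]
  covered (2 px):
    . . . . . . .
    . . . . . . .
    . . . . . . .
    . . . . . . .
    . . . . . . .
    . . . . . . .
    . . . . . . .
    . . . . . . .
    . . . . . . .
    . . . . . . .
    . . . X X . .

Final: [[3,10],[4,10]]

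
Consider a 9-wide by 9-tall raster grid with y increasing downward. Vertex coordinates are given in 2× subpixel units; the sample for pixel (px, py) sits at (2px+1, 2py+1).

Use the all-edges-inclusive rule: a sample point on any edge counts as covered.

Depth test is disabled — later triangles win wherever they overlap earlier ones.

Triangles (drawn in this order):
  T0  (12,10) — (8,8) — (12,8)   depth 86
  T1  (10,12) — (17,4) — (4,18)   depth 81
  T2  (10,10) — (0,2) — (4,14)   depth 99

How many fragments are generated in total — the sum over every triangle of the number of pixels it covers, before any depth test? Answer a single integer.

T0:
  2·area = 8
  edge (12, 10)→(8, 8): d=(-4,-2) inclusive
  edge (8, 8)→(12, 8): d=(4,0) inclusive
  edge (12, 8)→(12, 10): d=(0,2) inclusive
    (5,4)@(11, 9): e=[2,4,2] → █
    (6,4)@(13, 9): e=[6,4,-2] → ·
    (5,5)@(11, 11): e=[-6,12,2] → ·
  covered (1 px):
    · · · · · · · · ·
    · · · · · · · · ·
    · · · · · · · · ·
    · · · · · · · · ·
    · · · · · █ · · ·
    · · · · · · · · ·
    · · · · · · · · ·
    · · · · · · · · ·
    · · · · · · · · ·
T1:
  2·area = 6  (B↔C swapped to make it positive)
  edge (10, 12)→(4, 18): d=(-6,6) inclusive
  edge (4, 18)→(17, 4): d=(13,-14) inclusive
  edge (17, 4)→(10, 12): d=(-7,8) inclusive
    (8,2)@(17, 5): e=[0,13,-7] → ·  [on edge]
    (7,3)@(15, 7): e=[0,11,-5] → ·  [on edge]
    (6,4)@(13, 9): e=[0,9,-3] → ·  [on edge]
    (5,5)@(11, 11): e=[0,7,-1] → ·  [on edge]
    (4,6)@(9, 13): e=[0,5,1] → █  [on edge]
    (5,6)@(11, 13): e=[-12,33,-15] → ·
    (3,7)@(7, 15): e=[0,3,3] → █  [on edge]
    (4,7)@(9, 15): e=[-12,31,-13] → ·
    (2,8)@(5, 17): e=[0,1,5] → █  [on edge]
    (3,8)@(7, 17): e=[-12,29,-11] → ·
  covered (3 px):
    · · · · · · · · ·
    · · · · · · · · ·
    · · · · · · · · ·
    · · · · · · · · ·
    · · · · · · · · ·
    · · · · · · · · ·
    · · · · █ · · · ·
    · · · █ · · · · ·
    · · █ · · · · · ·
T2:
  2·area = 88  (B↔C swapped to make it positive)
  edge (10, 10)→(4, 14): d=(-6,4) inclusive
  edge (4, 14)→(0, 2): d=(-4,-12) inclusive
  edge (0, 2)→(10, 10): d=(10,8) inclusive
    (0,1)@(1, 3): e=[78,8,2] → █
    (1,1)@(3, 3): e=[70,32,-14] → ·
    (0,2)@(1, 5): e=[66,0,22] → █  [on edge]
    (1,2)@(3, 5): e=[58,24,6] → █
    (2,2)@(5, 5): e=[50,48,-10] → ·
    (0,3)@(1, 7): e=[54,-8,42] → ·
    (1,3)@(3, 7): e=[46,16,26] → █
    (2,3)@(5, 7): e=[38,40,10] → █
    (3,3)@(7, 7): e=[30,64,-6] → ·
    (1,4)@(3, 9): e=[34,8,46] → █
    (3,4)@(7, 9): e=[18,56,14] → █
    (4,4)@(9, 9): e=[10,80,-2] → ·
    (1,5)@(3, 11): e=[22,0,66] → █  [on edge]
    (2,8)@(5, 17): e=[-22,0,110] → ·  [on edge]
  covered (12 px):
    · · · · · · · · ·
    █ · · · · · · · ·
    █ █ · · · · · · ·
    · █ █ · · · · · ·
    · █ █ █ · · · · ·
    · █ █ █ · · · · ·
    · · █ · · · · · ·
    · · · · · · · · ·
    · · · · · · · · ·

Final: 16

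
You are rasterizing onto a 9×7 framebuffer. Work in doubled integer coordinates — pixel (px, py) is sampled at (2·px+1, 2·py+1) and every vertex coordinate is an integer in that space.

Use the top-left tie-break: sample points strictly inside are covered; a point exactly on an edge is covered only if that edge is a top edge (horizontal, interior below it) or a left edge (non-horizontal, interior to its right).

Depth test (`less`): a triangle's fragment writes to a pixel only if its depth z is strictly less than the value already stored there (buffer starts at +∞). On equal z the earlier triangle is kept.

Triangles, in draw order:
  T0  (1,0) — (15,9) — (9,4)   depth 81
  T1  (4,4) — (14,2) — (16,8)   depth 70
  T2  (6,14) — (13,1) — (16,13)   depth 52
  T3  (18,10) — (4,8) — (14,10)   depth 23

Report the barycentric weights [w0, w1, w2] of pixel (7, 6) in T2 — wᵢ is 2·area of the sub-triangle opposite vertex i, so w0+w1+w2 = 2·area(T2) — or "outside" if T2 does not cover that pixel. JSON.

T0:
  2·area = 16  (B↔C swapped to make it positive)
  edge (1, 0)→(9, 4): d=(8,4) right/bottom  bias=-1
  edge (9, 4)→(15, 9): d=(6,5) right/bottom  bias=-1
  edge (15, 9)→(1, 0): d=(-14,-9) top-left  bias=+0
    (1,0)@(3, 1): e=[0,12,4] → ·  [on edge]
    (3,1)@(7, 3): e=[0,4,12] → ·  [on edge]
    (4,2)@(9, 5): e=[8,6,2] → █
    (5,2)@(11, 5): e=[0,-4,20] → ·  [on edge]
    (4,3)@(9, 7): e=[24,18,-26] → ·
    (7,3)@(15, 7): e=[0,-12,28] → ·  [on edge]
    (7,4)@(15, 9): e=[16,0,0] → ·  [on edge]
  covered (1 px):
    · · · · · · · · ·
    · · · · · · · · ·
    · · · · █ · · · ·
    · · · · · · · · ·
    · · · · · · · · ·
    · · · · · · · · ·
    · · · · · · · · ·
T1:
  2·area = 64
  edge (4, 4)→(14, 2): d=(10,-2) top-left  bias=+0
  edge (14, 2)→(16, 8): d=(2,6) right/bottom  bias=-1
  edge (16, 8)→(4, 4): d=(-12,-4) top-left  bias=+0
    (0,1)@(1, 3): e=[-16,80,0] → ·  [on edge]
    (4,1)@(9, 3): e=[0,32,32] → █  [on edge]
    (5,1)@(11, 3): e=[4,20,40] → █
    (6,1)@(13, 3): e=[8,8,48] → █
    (7,1)@(15, 3): e=[12,-4,56] → ·
    (3,2)@(7, 5): e=[16,48,0] → █  [on edge]
    (7,2)@(15, 5): e=[32,0,32] → ·  [on edge]
    (3,3)@(7, 7): e=[36,52,-24] → ·
    (4,3)@(9, 7): e=[40,40,-16] → ·
    (5,3)@(11, 7): e=[44,28,-8] → ·
    (6,3)@(13, 7): e=[48,16,0] → █  [on edge]
    (7,3)@(15, 7): e=[52,4,8] → █
    (8,5)@(17, 11): e=[96,0,-32] → ·  [on edge]
  covered (9 px):
    · · · · · · · · ·
    · · · · █ █ █ · ·
    · · · █ █ █ █ · ·
    · · · · · · █ █ ·
    · · · · · · · · ·
    · · · · · · · · ·
    · · · · · · · · ·
T2:
  2·area = 123
  edge (6, 14)→(13, 1): d=(7,-13) top-left  bias=+0
  edge (13, 1)→(16, 13): d=(3,12) right/bottom  bias=-1
  edge (16, 13)→(6, 14): d=(-10,1) right/bottom  bias=-1
    (6,0)@(13, 1): e=[0,0,123] → ·  [on edge]
    (6,1)@(13, 3): e=[14,6,103] → █
    (7,1)@(15, 3): e=[40,-18,101] → ·
    (5,2)@(11, 5): e=[2,36,85] → █
    (7,2)@(15, 5): e=[54,-12,81] → ·
    (5,3)@(11, 7): e=[16,42,65] → █
    (7,3)@(15, 7): e=[68,-6,61] → ·
    (4,4)@(9, 9): e=[4,72,47] → █
    (7,4)@(15, 9): e=[82,0,41] → ·  [on edge]
    (4,5)@(9, 11): e=[18,78,27] → █
    (7,5)@(15, 11): e=[96,6,21] → █
    (8,5)@(17, 11): e=[122,-18,19] → ·
  covered (17 px):
    · · · · · · · · ·
    · · · · · · █ · ·
    · · · · · █ █ · ·
    · · · · · █ █ · ·
    · · · · █ █ █ · ·
    · · · · █ █ █ █ ·
    · · · █ █ █ █ █ ·
T3:
  2·area = 8  (B↔C swapped to make it positive)
  edge (18, 10)→(14, 10): d=(-4,0) right/bottom  bias=-1
  edge (14, 10)→(4, 8): d=(-10,-2) top-left  bias=+0
  edge (4, 8)→(18, 10): d=(14,2) right/bottom  bias=-1
    (4,4)@(9, 9): e=[4,0,4] → █  [on edge]
    (5,4)@(11, 9): e=[4,4,0] → ·  [on edge]
    (4,5)@(9, 11): e=[-4,-20,32] → ·
  covered (1 px):
    · · · · · · · · ·
    · · · · · · · · ·
    · · · · · · · · ·
    · · · · · · · · ·
    · · · · █ · · · ·
    · · · · · · · · ·
    · · · · · · · · ·

Final: [12,1,110]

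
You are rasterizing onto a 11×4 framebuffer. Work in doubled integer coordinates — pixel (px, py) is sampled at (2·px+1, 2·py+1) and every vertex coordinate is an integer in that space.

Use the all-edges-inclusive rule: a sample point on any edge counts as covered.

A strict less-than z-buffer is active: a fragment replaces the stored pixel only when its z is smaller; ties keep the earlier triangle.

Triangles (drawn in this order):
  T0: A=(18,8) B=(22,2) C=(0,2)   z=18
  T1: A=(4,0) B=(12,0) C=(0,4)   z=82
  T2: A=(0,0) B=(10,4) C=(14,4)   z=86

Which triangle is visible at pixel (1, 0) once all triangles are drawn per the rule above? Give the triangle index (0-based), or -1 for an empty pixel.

T0:
  2·area = 132  (B↔C swapped to make it positive)
  edge (18, 8)→(0, 2): d=(-18,-6) inclusive
  edge (0, 2)→(22, 2): d=(22,0) inclusive
  edge (22, 2)→(18, 8): d=(-4,6) inclusive
    (1,1)@(3, 3): e=[0,22,110] → X  [on edge]
    (2,1)@(5, 3): e=[12,22,98] → X
    (3,1)@(7, 3): e=[24,22,86] → X
    (4,1)@(9, 3): e=[36,22,74] → X
    (5,1)@(11, 3): e=[48,22,62] → X
    (6,1)@(13, 3): e=[60,22,50] → X
    (7,1)@(15, 3): e=[72,22,38] → X
    (8,1)@(17, 3): e=[84,22,26] → X
    (9,1)@(19, 3): e=[96,22,14] → X
    (10,1)@(21, 3): e=[108,22,2] → X
    (1,2)@(3, 5): e=[-36,66,102] → .
    (2,2)@(5, 5): e=[-24,66,90] → .
    (4,2)@(9, 5): e=[0,66,66] → X  [on edge]
    (7,3)@(15, 7): e=[0,110,22] → X  [on edge]
  covered (18 px):
    . . . . . . . . . . .
    . X X X X X X X X X X
    . . . . X X X X X X .
    . . . . . . . X X . .
T1:
  2·area = 32
  edge (4, 0)→(12, 0): d=(8,0) inclusive
  edge (12, 0)→(0, 4): d=(-12,4) inclusive
  edge (0, 4)→(4, 0): d=(4,-4) inclusive
    (1,0)@(3, 1): e=[8,24,0] → X  [on edge]
    (2,0)@(5, 1): e=[8,16,8] → X
    (3,0)@(7, 1): e=[8,8,16] → X
    (4,0)@(9, 1): e=[8,0,24] → X  [on edge]
    (5,0)@(11, 1): e=[8,-8,32] → .
    (0,1)@(1, 3): e=[24,8,0] → X  [on edge]
    (1,1)@(3, 3): e=[24,0,8] → X  [on edge]
    (2,1)@(5, 3): e=[24,-8,16] → .
    (3,1)@(7, 3): e=[24,-16,24] → .
    (4,1)@(9, 3): e=[24,-24,32] → .
    (0,2)@(1, 5): e=[40,-16,8] → .
    (1,2)@(3, 5): e=[40,-24,16] → .
  covered (6 px):
    . X X X X . . . . . .
    X X . . . . . . . . .
    . . . . . . . . . . .
    . . . . . . . . . . .
T2:
  2·area = 16  (B↔C swapped to make it positive)
  edge (0, 0)→(14, 4): d=(14,4) inclusive
  edge (14, 4)→(10, 4): d=(-4,0) inclusive
  edge (10, 4)→(0, 0): d=(-10,-4) inclusive
    (1,0)@(3, 1): e=[2,12,2] → X
    (2,0)@(5, 1): e=[-6,12,10] → .
    (1,1)@(3, 3): e=[30,4,-18] → .
    (4,1)@(9, 3): e=[6,4,6] → X
    (5,1)@(11, 3): e=[-2,4,14] → .
    (4,2)@(9, 5): e=[34,-4,-14] → .
  covered (2 px):
    . X . . . . . . . . .
    . . . . X . . . . . .
    . . . . . . . . . . .
    . . . . . . . . . . .

Z-buffer (winner per pixel, '.' = empty):
  . 1 1 1 1 . . . . . .
  1 0 0 0 0 0 0 0 0 0 0
  . . . . 0 0 0 0 0 0 .
  . . . . . . . 0 0 . .

Result: 1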